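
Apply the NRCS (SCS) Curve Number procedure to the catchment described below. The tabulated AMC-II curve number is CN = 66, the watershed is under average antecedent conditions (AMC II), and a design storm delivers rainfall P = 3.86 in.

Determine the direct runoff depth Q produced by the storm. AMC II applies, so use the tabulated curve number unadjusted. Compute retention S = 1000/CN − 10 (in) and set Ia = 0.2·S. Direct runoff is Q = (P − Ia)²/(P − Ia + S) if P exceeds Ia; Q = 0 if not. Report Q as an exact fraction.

Q = 21799561/21728850 in ≈ 1.003 in

CN(II) = 66; AMC II needs no correction.
S = 1000/66 − 10 = 170/33 in ≈ 5.152 in
Ia = 0.2S: 0.2·5.152 = 1.030 in (exactly 34/33)
Excess rainfall: 3.860 − 1.030 = 2.830 in; P > Ia so Q > 0
Runoff Q = (P−Ia)²/(P−Ia+S) = (2.830)²/(2.830+5.152) = 21799561/21728850 ≈ 1.003 in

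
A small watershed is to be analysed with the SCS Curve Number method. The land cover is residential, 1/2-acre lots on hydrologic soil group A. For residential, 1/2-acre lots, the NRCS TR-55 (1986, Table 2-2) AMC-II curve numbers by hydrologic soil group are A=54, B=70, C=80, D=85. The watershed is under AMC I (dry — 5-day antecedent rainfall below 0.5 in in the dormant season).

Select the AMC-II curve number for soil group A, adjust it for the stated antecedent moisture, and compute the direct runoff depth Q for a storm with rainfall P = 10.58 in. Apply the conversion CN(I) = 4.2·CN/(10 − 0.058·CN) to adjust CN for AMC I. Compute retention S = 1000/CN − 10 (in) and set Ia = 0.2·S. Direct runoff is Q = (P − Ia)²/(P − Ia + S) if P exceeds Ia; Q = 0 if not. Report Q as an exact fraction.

NRCS table: residential, 1/2-acre lots, soil group A → CN(II) = 54
Adjust CN=54 to AMC I: 4.2·54/(10 − 0.058·54) → (1134/5) ÷ (1717/250) = 56700/1717 ≈ 33.023
S = 1000/(56700/1717) − 10 = 11500/567 in ≈ 20.282 in
Initial abstraction Ia = S/5 = (11500/567)/5 = 2300/567 ≈ 4.056 in
Excess rainfall: 10.580 − 4.056 = 6.524 in; P > Ia so Q > 0
Runoff Q = (P−Ia)²/(P−Ia+S) = (6.524)²/(6.524+20.282) = 1487126663/936712350 ≈ 1.588 in

Q = 1487126663/936712350 in ≈ 1.588 in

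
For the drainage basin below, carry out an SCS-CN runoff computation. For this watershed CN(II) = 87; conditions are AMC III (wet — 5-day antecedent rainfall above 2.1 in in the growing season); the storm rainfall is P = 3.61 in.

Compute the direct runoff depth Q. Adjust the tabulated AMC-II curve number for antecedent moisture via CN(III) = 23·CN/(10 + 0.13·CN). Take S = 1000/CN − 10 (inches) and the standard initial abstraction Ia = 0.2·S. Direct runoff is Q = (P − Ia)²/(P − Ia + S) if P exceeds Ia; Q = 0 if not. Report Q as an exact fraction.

Adjust CN=87 to AMC III: 23·87/(10 + 0.13·87) → 2001 ÷ (2131/100) = 200100/2131 ≈ 93.900
Max retention: S = 1000/(200100/2131) − 10 = 1300/2001 in (≈ 0.650 in)
Ia = 0.2S: 0.2·0.650 = 0.130 in (exactly 260/2001)
Since P=3.610 > Ia=0.130: effective rainfall P−Ia = 696361/200100 in
Runoff Q = (P−Ia)²/(P−Ia+S) = (3.480)²/(3.480+0.650) = 484918642321/165354836100 ≈ 2.933 in

Q = 484918642321/165354836100 in ≈ 2.933 in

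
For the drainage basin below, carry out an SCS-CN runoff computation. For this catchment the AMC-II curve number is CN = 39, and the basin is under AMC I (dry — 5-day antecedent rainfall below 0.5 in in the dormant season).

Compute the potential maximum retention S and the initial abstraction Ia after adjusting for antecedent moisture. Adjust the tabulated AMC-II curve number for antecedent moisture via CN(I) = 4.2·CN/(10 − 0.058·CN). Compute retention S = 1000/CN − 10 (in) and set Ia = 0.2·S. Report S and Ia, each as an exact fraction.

S = 30500/819 in ≈ 37.241 in; Ia = 6100/819 in ≈ 7.448 in

Adjust CN=39 to AMC I: 4.2·39/(10 − 0.058·39) → (819/5) ÷ (3869/500) = 81900/3869 ≈ 21.168
Max retention: S = 1000/(81900/3869) − 10 = 30500/819 in (≈ 37.241 in)
Ia = 0.2S: 0.2·37.241 = 7.448 in (exactly 6100/819)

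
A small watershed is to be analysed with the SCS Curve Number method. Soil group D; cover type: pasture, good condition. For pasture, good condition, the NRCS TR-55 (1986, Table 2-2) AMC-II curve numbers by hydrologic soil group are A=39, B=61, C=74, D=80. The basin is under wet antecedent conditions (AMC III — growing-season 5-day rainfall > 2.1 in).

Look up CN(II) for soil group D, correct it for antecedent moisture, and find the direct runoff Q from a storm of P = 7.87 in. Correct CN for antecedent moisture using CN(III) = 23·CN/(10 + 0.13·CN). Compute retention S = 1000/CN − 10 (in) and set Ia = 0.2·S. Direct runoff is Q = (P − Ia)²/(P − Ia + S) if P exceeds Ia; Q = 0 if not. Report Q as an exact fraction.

NRCS table: pasture, good condition, soil group D → CN(II) = 80
Adjust CN=80 to AMC III: 23·80/(10 + 0.13·80) → 1840 ÷ (102/5) = 4600/51 ≈ 90.196
S = 1000/(4600/51) − 10 = 25/23 in ≈ 1.087 in
Ia = 0.2·(25/23) = 5/23 in ≈ 0.217 in
P − Ia = 7.870 − 0.217 = 17601/2300 ≈ 7.653 in (> 0, runoff occurs)
Q: (17601/2300)² ÷ (20101/2300) = 309795201/46232300 in (≈ 6.701 in)

Q = 309795201/46232300 in ≈ 6.701 in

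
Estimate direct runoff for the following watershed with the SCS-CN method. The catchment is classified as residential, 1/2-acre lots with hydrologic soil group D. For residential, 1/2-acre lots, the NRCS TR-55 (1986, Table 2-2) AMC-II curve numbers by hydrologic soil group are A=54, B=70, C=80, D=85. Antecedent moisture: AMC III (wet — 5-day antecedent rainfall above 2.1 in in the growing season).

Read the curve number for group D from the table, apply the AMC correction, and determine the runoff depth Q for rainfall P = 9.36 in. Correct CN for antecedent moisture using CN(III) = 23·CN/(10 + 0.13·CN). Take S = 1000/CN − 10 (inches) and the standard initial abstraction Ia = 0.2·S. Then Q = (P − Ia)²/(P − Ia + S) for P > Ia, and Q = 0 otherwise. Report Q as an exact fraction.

Q = 1349820006/158833975 in ≈ 8.498 in

NRCS table: residential, 1/2-acre lots, soil group D → CN(II) = 85
Adjust CN=85 to AMC III: 23·85/(10 + 0.13·85) → 1955 ÷ (421/20) = 39100/421 ≈ 92.874
S = 1000/(39100/421) − 10 = 300/391 in ≈ 0.767 in
Ia = 0.2·(300/391) = 60/391 in ≈ 0.153 in
Excess rainfall: 9.360 − 0.153 = 9.207 in; P > Ia so Q > 0
Runoff Q = (P−Ia)²/(P−Ia+S) = (9.207)²/(9.207+0.767) = 1349820006/158833975 ≈ 8.498 in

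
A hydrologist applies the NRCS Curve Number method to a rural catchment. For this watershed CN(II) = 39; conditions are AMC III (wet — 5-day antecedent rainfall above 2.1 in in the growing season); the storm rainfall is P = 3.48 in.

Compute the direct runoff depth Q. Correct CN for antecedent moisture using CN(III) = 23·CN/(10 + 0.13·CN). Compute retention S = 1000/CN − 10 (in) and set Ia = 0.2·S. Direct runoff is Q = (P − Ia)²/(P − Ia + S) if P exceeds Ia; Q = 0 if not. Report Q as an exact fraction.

Adjust CN=39 to AMC III: 23·39/(10 + 0.13·39) → 897 ÷ (1507/100) = 89700/1507 ≈ 59.522
Max retention: S = 1000/(89700/1507) − 10 = 6100/897 in (≈ 6.800 in)
Ia = 0.2·(6100/897) = 1220/897 in ≈ 1.360 in
Excess rainfall: 3.480 − 1.360 = 2.120 in; P > Ia so Q > 0
Q: (47539/22425)² ÷ (200039/22425) = 2259956521/4485874575 in (≈ 0.504 in)

Q = 2259956521/4485874575 in ≈ 0.504 in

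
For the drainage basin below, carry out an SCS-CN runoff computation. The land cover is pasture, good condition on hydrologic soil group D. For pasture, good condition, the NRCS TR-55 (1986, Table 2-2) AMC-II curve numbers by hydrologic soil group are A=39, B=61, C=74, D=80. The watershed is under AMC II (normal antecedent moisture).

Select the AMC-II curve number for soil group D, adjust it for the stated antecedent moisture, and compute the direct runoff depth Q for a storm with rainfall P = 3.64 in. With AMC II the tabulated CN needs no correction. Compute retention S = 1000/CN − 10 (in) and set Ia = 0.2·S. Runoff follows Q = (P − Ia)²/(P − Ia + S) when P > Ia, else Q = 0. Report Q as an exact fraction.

Q = 24649/14100 in ≈ 1.748 in

NRCS table: pasture, good condition, soil group D → CN(II) = 80
AMC II — tabulated CN = 80 applies directly.
Max retention: S = 1000/80 − 10 = 5/2 in (≈ 2.500 in)
Ia = 0.2S: 0.2·2.500 = 0.500 in (exactly 1/2)
Excess rainfall: 3.640 − 0.500 = 3.140 in; P > Ia so Q > 0
Runoff Q = (P−Ia)²/(P−Ia+S) = (3.140)²/(3.140+2.500) = 24649/14100 ≈ 1.748 in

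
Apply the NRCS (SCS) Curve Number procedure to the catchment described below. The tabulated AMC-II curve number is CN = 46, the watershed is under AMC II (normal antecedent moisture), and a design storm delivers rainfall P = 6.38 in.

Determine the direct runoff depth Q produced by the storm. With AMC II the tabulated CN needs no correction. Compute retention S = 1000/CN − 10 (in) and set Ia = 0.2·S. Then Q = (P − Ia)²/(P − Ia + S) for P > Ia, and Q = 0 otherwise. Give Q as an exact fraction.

Q = 21501769/20857550 in ≈ 1.031 in

AMC II — tabulated CN = 46 applies directly.
Max retention: S = 1000/46 − 10 = 270/23 in (≈ 11.739 in)
Initial abstraction Ia = S/5 = (270/23)/5 = 54/23 ≈ 2.348 in
Since P=6.380 > Ia=2.348: effective rainfall P−Ia = 4637/1150 in
Runoff Q = (P−Ia)²/(P−Ia+S) = (4.032)²/(4.032+11.739) = 21501769/20857550 ≈ 1.031 in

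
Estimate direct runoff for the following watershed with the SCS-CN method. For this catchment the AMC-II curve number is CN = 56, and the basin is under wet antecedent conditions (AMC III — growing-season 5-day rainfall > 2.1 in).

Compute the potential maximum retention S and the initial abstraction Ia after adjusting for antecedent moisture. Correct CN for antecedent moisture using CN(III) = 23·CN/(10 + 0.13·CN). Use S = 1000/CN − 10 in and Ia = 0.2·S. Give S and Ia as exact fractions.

CN(III) from CN(II)=56: (23·56)/(10 + 0.13·56) = 4025/54 ≈ 74.537
Retention S: 1000/CN − 10 with CN=74.537 → S = 550/161 ≈ 3.416 in
Ia = 0.2·(550/161) = 110/161 in ≈ 0.683 in

S = 550/161 in ≈ 3.416 in; Ia = 110/161 in ≈ 0.683 in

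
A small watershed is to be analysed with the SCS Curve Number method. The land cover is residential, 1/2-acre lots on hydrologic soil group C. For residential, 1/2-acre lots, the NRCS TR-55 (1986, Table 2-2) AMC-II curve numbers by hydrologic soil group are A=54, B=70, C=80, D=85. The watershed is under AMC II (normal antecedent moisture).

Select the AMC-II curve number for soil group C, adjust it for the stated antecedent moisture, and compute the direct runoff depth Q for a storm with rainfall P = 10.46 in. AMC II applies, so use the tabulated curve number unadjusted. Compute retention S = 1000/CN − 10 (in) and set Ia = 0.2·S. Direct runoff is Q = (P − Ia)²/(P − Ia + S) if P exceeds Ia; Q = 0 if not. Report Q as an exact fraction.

Q = 124002/15575 in ≈ 7.962 in

NRCS table: residential, 1/2-acre lots, soil group C → CN(II) = 80
Average conditions: CN = 80 (no AMC adjustment).
Max retention: S = 1000/80 − 10 = 5/2 in (≈ 2.500 in)
Ia = 0.2S: 0.2·2.500 = 0.500 in (exactly 1/2)
Excess rainfall: 10.460 − 0.500 = 9.960 in; P > Ia so Q > 0
Q: (249/25)² ÷ (623/50) = 124002/15575 in (≈ 7.962 in)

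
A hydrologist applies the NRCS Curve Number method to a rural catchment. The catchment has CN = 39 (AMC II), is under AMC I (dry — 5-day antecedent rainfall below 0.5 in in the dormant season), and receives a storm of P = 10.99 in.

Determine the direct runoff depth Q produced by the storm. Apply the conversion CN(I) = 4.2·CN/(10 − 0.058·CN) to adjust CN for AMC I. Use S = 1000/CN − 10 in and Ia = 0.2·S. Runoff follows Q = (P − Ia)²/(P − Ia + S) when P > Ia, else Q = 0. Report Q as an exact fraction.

Q = 84146986561/273552633900 in ≈ 0.308 in

Dry (AMC I): CN(I) = 4.2·39/(10 − 0.058·39) = (819/5)/(3869/500) = 81900/3869 ≈ 21.168
Retention S: 1000/CN − 10 with CN=21.168 → S = 30500/819 ≈ 37.241 in
Ia = 0.2S: 0.2·37.241 = 7.448 in (exactly 6100/819)
Since P=10.990 > Ia=7.448: effective rainfall P−Ia = 290081/81900 in
Q = (290081/81900)²/((290081/81900) + 30500/819) = (84146986561/6707610000)/(3340081/81900) = 84146986561/273552633900 in ≈ 0.308 in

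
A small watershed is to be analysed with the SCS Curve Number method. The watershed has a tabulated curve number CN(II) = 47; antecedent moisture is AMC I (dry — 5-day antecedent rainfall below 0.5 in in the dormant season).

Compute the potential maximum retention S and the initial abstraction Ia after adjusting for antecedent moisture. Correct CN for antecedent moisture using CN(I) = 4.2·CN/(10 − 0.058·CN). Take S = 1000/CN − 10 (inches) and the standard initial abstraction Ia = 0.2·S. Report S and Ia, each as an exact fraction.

S = 26500/987 in ≈ 26.849 in; Ia = 5300/987 in ≈ 5.370 in

Dry (AMC I): CN(I) = 4.2·47/(10 − 0.058·47) = (987/5)/(3637/500) = 98700/3637 ≈ 27.138
Retention S: 1000/CN − 10 with CN=27.138 → S = 26500/987 ≈ 26.849 in
Ia = 0.2S: 0.2·26.849 = 5.370 in (exactly 5300/987)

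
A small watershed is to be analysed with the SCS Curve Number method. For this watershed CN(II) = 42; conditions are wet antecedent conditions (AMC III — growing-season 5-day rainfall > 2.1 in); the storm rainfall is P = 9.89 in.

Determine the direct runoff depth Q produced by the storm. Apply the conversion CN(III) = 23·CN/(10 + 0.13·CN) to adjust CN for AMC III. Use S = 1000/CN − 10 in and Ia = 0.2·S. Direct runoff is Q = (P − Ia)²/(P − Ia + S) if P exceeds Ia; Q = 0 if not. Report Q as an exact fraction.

Wet (AMC III): CN(III) = 23·42/(10 + 0.13·42) = 966/(773/50) = 48300/773 ≈ 62.484
Retention S: 1000/CN − 10 with CN=62.484 → S = 2900/483 ≈ 6.004 in
Initial abstraction Ia = S/5 = (2900/483)/5 = 580/483 ≈ 1.201 in
P − Ia = 9.890 − 1.201 = 419687/48300 ≈ 8.689 in (> 0, runoff occurs)
Q = (419687/48300)²/((419687/48300) + 2900/483) = (176137177969/2332890000)/(709687/48300) = 176137177969/34277882100 in ≈ 5.139 in

Q = 176137177969/34277882100 in ≈ 5.139 in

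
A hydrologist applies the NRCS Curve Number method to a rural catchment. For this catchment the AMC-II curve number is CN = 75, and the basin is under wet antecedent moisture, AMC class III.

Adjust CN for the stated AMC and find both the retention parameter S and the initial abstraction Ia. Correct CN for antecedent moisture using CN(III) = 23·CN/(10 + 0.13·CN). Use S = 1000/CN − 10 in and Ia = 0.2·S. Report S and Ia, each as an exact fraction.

S = 100/69 in ≈ 1.449 in; Ia = 20/69 in ≈ 0.290 in

Wet (AMC III): CN(III) = 23·75/(10 + 0.13·75) = 1725/(79/4) = 6900/79 ≈ 87.342
S = 1000/(6900/79) − 10 = 100/69 in ≈ 1.449 in
Ia = 0.2S: 0.2·1.449 = 0.290 in (exactly 20/69)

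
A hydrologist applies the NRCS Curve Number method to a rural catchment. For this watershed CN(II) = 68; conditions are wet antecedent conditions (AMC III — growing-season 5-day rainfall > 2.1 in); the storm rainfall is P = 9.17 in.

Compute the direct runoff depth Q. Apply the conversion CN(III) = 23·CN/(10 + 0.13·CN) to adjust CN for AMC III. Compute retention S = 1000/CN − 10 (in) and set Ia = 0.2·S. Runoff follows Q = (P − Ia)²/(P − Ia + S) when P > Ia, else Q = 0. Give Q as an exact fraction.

Q = 117338447209/16521587700 in ≈ 7.102 in

Wet (AMC III): CN(III) = 23·68/(10 + 0.13·68) = 1564/(471/25) = 39100/471 ≈ 83.015
S = 1000/(39100/471) − 10 = 800/391 in ≈ 2.046 in
Initial abstraction Ia = S/5 = (800/391)/5 = 160/391 ≈ 0.409 in
Since P=9.170 > Ia=0.409: effective rainfall P−Ia = 342547/39100 in
Q: (342547/39100)² ÷ (422547/39100) = 117338447209/16521587700 in (≈ 7.102 in)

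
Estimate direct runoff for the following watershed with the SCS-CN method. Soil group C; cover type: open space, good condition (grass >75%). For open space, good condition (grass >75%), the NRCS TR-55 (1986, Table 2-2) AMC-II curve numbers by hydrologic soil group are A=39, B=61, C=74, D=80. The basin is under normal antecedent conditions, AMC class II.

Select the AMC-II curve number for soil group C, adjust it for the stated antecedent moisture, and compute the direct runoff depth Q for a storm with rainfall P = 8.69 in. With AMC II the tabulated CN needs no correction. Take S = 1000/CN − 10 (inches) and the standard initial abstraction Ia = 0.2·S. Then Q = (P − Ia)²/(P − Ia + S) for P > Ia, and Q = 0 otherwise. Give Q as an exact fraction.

Q = 873379809/157446100 in ≈ 5.547 in

NRCS table: open space, good condition (grass >75%), soil group C → CN(II) = 74
CN(II) = 74; AMC II needs no correction.
Retention S: 1000/CN − 10 with CN=74.000 → S = 130/37 ≈ 3.514 in
Ia = 0.2S: 0.2·3.514 = 0.703 in (exactly 26/37)
Since P=8.690 > Ia=0.703: effective rainfall P−Ia = 29553/3700 in
Runoff Q = (P−Ia)²/(P−Ia+S) = (7.987)²/(7.987+3.514) = 873379809/157446100 ≈ 5.547 in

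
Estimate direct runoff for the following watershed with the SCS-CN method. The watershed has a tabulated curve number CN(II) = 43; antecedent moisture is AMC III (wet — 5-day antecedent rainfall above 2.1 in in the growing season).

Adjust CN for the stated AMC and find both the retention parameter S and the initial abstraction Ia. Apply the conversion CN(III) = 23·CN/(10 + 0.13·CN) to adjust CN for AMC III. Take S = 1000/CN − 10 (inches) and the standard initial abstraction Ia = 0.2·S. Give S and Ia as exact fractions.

S = 5700/989 in ≈ 5.763 in; Ia = 1140/989 in ≈ 1.153 in

Adjust CN=43 to AMC III: 23·43/(10 + 0.13·43) → 989 ÷ (1559/100) = 98900/1559 ≈ 63.438
Max retention: S = 1000/(98900/1559) − 10 = 5700/989 in (≈ 5.763 in)
Ia = 0.2S: 0.2·5.763 = 1.153 in (exactly 1140/989)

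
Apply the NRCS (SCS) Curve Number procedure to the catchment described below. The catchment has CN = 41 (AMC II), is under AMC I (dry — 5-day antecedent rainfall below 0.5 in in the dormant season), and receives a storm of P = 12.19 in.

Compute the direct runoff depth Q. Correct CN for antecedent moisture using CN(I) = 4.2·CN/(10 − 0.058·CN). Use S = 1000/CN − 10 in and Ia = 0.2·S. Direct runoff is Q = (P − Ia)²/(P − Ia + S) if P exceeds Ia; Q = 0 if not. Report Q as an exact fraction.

Q = 211194474481/293563029900 in ≈ 0.719 in

Dry (AMC I): CN(I) = 4.2·41/(10 − 0.058·41) = (861/5)/(3811/500) = 86100/3811 ≈ 22.592
Retention S: 1000/CN − 10 with CN=22.592 → S = 29500/861 ≈ 34.262 in
Initial abstraction Ia = S/5 = (29500/861)/5 = 5900/861 ≈ 6.852 in
Since P=12.190 > Ia=6.852: effective rainfall P−Ia = 459559/86100 in
Q = (459559/86100)²/((459559/86100) + 29500/861) = (211194474481/7413210000)/(3409559/86100) = 211194474481/293563029900 in ≈ 0.719 in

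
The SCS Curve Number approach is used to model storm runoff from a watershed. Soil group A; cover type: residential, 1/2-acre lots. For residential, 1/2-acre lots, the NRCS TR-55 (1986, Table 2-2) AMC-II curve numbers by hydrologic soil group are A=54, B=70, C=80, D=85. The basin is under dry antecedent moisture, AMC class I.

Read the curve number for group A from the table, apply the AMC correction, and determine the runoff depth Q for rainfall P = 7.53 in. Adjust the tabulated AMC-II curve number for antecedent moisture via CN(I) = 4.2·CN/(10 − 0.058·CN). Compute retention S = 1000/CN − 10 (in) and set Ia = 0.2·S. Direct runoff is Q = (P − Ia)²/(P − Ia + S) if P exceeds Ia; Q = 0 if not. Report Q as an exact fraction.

NRCS table: residential, 1/2-acre lots, soil group A → CN(II) = 54
CN(I) from CN(II)=54: (4.2·54)/(10 − 0.058·54) = 56700/1717 ≈ 33.023
Retention S: 1000/CN − 10 with CN=33.023 → S = 11500/567 ≈ 20.282 in
Ia = 0.2·(11500/567) = 2300/567 in ≈ 4.056 in
Since P=7.530 > Ia=4.056: effective rainfall P−Ia = 196951/56700 in
Q: (196951/56700)² ÷ (1346951/56700) = 38789696401/76372121700 in (≈ 0.508 in)

Q = 38789696401/76372121700 in ≈ 0.508 in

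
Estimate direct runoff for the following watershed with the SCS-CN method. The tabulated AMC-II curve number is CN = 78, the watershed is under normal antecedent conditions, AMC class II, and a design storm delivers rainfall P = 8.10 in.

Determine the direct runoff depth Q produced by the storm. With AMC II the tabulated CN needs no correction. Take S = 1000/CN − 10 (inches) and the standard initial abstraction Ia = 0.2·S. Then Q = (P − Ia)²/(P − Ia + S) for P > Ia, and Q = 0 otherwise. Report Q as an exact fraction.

Q = 8637721/1575210 in ≈ 5.484 in

CN(II) = 78; AMC II needs no correction.
Max retention: S = 1000/78 − 10 = 110/39 in (≈ 2.821 in)
Ia = 0.2S: 0.2·2.821 = 0.564 in (exactly 22/39)
Since P=8.100 > Ia=0.564: effective rainfall P−Ia = 2939/390 in
Runoff Q = (P−Ia)²/(P−Ia+S) = (7.536)²/(7.536+2.821) = 8637721/1575210 ≈ 5.484 in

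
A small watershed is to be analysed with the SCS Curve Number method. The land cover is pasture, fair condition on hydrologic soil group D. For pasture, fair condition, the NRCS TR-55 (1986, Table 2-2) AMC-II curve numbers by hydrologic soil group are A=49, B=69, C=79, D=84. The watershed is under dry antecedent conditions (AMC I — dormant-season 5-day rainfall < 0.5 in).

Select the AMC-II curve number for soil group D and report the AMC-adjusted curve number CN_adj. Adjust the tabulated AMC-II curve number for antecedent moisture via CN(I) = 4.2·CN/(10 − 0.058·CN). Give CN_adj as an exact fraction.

NRCS table: pasture, fair condition, soil group D → CN(II) = 84
CN(I) from CN(II)=84: (4.2·84)/(10 − 0.058·84) = 44100/641 ≈ 68.799

CN_adj = 44100/641 ≈ 68.799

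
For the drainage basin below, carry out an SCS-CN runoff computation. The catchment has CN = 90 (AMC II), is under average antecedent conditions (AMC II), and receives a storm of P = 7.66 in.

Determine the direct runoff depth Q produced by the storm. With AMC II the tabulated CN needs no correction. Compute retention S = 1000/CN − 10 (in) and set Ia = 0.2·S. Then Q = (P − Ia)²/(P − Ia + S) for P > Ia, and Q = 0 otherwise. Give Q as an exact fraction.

Q = 11202409/1731150 in ≈ 6.471 in

AMC II — tabulated CN = 90 applies directly.
Retention S: 1000/CN − 10 with CN=90.000 → S = 10/9 ≈ 1.111 in
Ia = 0.2·(10/9) = 2/9 in ≈ 0.222 in
Since P=7.660 > Ia=0.222: effective rainfall P−Ia = 3347/450 in
Q: (3347/450)² ÷ (3847/450) = 11202409/1731150 in (≈ 6.471 in)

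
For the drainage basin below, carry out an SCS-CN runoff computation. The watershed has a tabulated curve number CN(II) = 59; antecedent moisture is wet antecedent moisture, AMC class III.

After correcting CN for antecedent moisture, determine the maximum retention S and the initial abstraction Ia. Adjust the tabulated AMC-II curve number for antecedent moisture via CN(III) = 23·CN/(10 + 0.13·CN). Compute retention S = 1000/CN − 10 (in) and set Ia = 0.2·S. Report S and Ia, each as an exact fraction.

CN(III) from CN(II)=59: (23·59)/(10 + 0.13·59) = 135700/1767 ≈ 76.797
Retention S: 1000/CN − 10 with CN=76.797 → S = 4100/1357 ≈ 3.021 in
Initial abstraction Ia = S/5 = (4100/1357)/5 = 820/1357 ≈ 0.604 in

S = 4100/1357 in ≈ 3.021 in; Ia = 820/1357 in ≈ 0.604 in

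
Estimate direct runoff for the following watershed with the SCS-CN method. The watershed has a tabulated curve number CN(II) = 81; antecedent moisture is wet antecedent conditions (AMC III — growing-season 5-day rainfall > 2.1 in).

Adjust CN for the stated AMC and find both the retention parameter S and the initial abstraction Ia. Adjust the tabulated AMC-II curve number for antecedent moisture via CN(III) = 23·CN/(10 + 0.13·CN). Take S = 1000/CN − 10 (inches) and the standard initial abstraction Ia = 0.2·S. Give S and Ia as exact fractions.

Wet (AMC III): CN(III) = 23·81/(10 + 0.13·81) = 1863/(2053/100) = 186300/2053 ≈ 90.745
S = 1000/(186300/2053) − 10 = 1900/1863 in ≈ 1.020 in
Initial abstraction Ia = S/5 = (1900/1863)/5 = 380/1863 ≈ 0.204 in

S = 1900/1863 in ≈ 1.020 in; Ia = 380/1863 in ≈ 0.204 in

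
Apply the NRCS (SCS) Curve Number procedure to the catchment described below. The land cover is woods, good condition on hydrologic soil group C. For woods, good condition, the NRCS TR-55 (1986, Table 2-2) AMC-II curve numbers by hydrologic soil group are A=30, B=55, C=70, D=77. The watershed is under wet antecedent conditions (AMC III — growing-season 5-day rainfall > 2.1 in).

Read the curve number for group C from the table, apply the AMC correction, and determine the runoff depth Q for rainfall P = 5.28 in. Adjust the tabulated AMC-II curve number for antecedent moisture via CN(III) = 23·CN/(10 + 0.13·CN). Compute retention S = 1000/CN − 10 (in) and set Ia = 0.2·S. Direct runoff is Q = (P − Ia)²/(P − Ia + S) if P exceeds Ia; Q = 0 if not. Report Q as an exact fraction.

NRCS table: woods, good condition, soil group C → CN(II) = 70
Wet (AMC III): CN(III) = 23·70/(10 + 0.13·70) = 1610/(191/10) = 16100/191 ≈ 84.293
S = 1000/(16100/191) − 10 = 300/161 in ≈ 1.863 in
Ia = 0.2S: 0.2·1.863 = 0.373 in (exactly 60/161)
Since P=5.280 > Ia=0.373: effective rainfall P−Ia = 19752/4025 in
Q: (19752/4025)² ÷ (27252/4025) = 10837264/3046925 in (≈ 3.557 in)

Q = 10837264/3046925 in ≈ 3.557 in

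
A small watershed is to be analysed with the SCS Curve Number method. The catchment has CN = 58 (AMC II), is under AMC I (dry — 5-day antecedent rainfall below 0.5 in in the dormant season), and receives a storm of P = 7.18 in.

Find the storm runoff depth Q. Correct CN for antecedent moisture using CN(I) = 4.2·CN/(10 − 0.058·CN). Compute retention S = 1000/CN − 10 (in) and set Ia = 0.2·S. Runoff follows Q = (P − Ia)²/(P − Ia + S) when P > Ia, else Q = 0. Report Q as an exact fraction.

Q = 29278921/44095950 in ≈ 0.664 in

CN(I) from CN(II)=58: (4.2·58)/(10 − 0.058·58) = 2900/79 ≈ 36.709
S = 1000/(2900/79) − 10 = 500/29 in ≈ 17.241 in
Ia = 0.2S: 0.2·17.241 = 3.448 in (exactly 100/29)
Since P=7.180 > Ia=3.448: effective rainfall P−Ia = 5411/1450 in
Runoff Q = (P−Ia)²/(P−Ia+S) = (3.732)²/(3.732+17.241) = 29278921/44095950 ≈ 0.664 in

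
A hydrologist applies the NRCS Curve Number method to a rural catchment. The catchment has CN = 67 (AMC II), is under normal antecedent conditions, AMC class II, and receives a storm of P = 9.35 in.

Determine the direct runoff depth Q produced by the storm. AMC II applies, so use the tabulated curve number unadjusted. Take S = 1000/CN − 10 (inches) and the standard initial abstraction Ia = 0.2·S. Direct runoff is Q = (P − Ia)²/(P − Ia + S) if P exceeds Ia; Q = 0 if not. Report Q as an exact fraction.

AMC II — tabulated CN = 67 applies directly.
Retention S: 1000/CN − 10 with CN=67.000 → S = 330/67 ≈ 4.925 in
Ia = 0.2·(330/67) = 66/67 in ≈ 0.985 in
Excess rainfall: 9.350 − 0.985 = 8.365 in; P > Ia so Q > 0
Q = (11209/1340)²/((11209/1340) + 330/67) = (125641681/1795600)/(17809/1340) = 11421971/2169460 in ≈ 5.265 in

Q = 11421971/2169460 in ≈ 5.265 in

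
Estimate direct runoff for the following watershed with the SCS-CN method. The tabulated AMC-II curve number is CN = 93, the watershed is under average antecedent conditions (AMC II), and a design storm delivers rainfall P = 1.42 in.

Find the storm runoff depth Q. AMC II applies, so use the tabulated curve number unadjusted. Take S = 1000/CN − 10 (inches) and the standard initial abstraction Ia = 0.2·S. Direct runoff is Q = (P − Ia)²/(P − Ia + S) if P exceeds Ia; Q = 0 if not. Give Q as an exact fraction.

CN(II) = 93; AMC II needs no correction.
Max retention: S = 1000/93 − 10 = 70/93 in (≈ 0.753 in)
Initial abstraction Ia = S/5 = (70/93)/5 = 14/93 ≈ 0.151 in
Excess rainfall: 1.420 − 0.151 = 1.269 in; P > Ia so Q > 0
Runoff Q = (P−Ia)²/(P−Ia+S) = (1.269)²/(1.269+0.753) = 34845409/43723950 ≈ 0.797 in

Q = 34845409/43723950 in ≈ 0.797 in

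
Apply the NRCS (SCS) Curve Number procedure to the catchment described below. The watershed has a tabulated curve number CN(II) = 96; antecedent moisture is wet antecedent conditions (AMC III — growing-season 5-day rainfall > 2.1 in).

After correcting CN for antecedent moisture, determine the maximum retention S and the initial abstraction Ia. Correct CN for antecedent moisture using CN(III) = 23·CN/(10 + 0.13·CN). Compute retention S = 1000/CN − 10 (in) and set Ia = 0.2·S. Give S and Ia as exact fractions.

Adjust CN=96 to AMC III: 23·96/(10 + 0.13·96) → 2208 ÷ (562/25) = 27600/281 ≈ 98.221
Max retention: S = 1000/(27600/281) − 10 = 25/138 in (≈ 0.181 in)
Ia = 0.2S: 0.2·0.181 = 0.036 in (exactly 5/138)

S = 25/138 in ≈ 0.181 in; Ia = 5/138 in ≈ 0.036 in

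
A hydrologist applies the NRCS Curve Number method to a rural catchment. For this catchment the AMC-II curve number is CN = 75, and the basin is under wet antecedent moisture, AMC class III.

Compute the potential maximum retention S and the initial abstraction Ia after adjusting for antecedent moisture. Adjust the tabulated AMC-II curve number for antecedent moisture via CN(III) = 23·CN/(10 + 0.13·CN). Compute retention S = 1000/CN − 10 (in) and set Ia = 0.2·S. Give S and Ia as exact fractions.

Wet (AMC III): CN(III) = 23·75/(10 + 0.13·75) = 1725/(79/4) = 6900/79 ≈ 87.342
Max retention: S = 1000/(6900/79) − 10 = 100/69 in (≈ 1.449 in)
Ia = 0.2·(100/69) = 20/69 in ≈ 0.290 in

S = 100/69 in ≈ 1.449 in; Ia = 20/69 in ≈ 0.290 in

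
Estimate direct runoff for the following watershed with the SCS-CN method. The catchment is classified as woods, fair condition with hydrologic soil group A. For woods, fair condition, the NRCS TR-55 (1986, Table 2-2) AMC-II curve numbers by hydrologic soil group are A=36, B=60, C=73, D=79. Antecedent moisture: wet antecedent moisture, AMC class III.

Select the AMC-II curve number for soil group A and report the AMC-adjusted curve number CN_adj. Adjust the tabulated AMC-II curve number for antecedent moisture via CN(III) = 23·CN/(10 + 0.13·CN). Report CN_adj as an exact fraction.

NRCS table: woods, fair condition, soil group A → CN(II) = 36
CN(III) from CN(II)=36: (23·36)/(10 + 0.13·36) = 20700/367 ≈ 56.403

CN_adj = 20700/367 ≈ 56.403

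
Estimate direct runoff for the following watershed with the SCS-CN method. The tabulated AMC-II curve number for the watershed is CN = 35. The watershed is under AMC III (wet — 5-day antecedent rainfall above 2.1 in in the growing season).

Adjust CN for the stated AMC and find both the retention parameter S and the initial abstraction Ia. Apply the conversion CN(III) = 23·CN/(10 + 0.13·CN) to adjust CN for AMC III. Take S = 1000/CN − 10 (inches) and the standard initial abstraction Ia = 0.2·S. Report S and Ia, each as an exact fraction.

S = 1300/161 in ≈ 8.075 in; Ia = 260/161 in ≈ 1.615 in

Adjust CN=35 to AMC III: 23·35/(10 + 0.13·35) → 805 ÷ (291/20) = 16100/291 ≈ 55.326
S = 1000/(16100/291) − 10 = 1300/161 in ≈ 8.075 in
Initial abstraction Ia = S/5 = (1300/161)/5 = 260/161 ≈ 1.615 in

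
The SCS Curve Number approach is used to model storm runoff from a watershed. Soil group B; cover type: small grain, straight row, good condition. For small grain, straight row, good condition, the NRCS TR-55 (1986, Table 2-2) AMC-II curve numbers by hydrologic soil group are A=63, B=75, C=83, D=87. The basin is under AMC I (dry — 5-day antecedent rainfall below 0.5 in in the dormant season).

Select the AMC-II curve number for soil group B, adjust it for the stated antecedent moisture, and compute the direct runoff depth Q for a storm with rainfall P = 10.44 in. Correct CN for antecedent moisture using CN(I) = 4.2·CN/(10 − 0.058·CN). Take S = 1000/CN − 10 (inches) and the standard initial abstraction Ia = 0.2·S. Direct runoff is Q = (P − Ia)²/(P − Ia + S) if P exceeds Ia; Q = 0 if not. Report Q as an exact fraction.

Q = 194407249/41647725 in ≈ 4.668 in

NRCS table: small grain, straight row, good condition, soil group B → CN(II) = 75
Dry (AMC I): CN(I) = 4.2·75/(10 − 0.058·75) = 315/(113/20) = 6300/113 ≈ 55.752
Max retention: S = 1000/(6300/113) − 10 = 500/63 in (≈ 7.937 in)
Ia = 0.2S: 0.2·7.937 = 1.587 in (exactly 100/63)
Since P=10.440 > Ia=1.587: effective rainfall P−Ia = 13943/1575 in
Q = (13943/1575)²/((13943/1575) + 500/63) = (194407249/2480625)/(26443/1575) = 194407249/41647725 in ≈ 4.668 in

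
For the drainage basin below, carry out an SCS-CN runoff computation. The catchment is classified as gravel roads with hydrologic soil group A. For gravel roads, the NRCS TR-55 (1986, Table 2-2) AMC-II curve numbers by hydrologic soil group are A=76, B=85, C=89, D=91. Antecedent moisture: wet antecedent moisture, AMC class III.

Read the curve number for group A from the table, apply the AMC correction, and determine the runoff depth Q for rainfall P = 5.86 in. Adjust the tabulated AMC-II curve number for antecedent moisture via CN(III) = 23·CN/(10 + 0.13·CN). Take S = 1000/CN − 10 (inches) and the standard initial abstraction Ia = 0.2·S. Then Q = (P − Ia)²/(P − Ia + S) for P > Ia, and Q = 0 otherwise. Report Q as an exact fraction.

Q = 14894005681/3322095850 in ≈ 4.483 in

NRCS table: gravel roads, soil group A → CN(II) = 76
Wet (AMC III): CN(III) = 23·76/(10 + 0.13·76) = 1748/(497/25) = 43700/497 ≈ 87.928
S = 1000/(43700/497) − 10 = 600/437 in ≈ 1.373 in
Ia = 0.2·(600/437) = 120/437 in ≈ 0.275 in
Since P=5.860 > Ia=0.275: effective rainfall P−Ia = 122041/21850 in
Q = (122041/21850)²/((122041/21850) + 600/437) = (14894005681/477422500)/(152041/21850) = 14894005681/3322095850 in ≈ 4.483 in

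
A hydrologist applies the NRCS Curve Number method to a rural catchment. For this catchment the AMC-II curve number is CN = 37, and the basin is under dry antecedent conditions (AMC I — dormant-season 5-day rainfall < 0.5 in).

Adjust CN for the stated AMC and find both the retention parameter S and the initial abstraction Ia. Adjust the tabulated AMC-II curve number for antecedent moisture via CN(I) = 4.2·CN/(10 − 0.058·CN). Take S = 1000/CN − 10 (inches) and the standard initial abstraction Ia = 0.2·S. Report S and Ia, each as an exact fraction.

Adjust CN=37 to AMC I: 4.2·37/(10 − 0.058·37) → (777/5) ÷ (3927/500) = 3700/187 ≈ 19.786
Retention S: 1000/CN − 10 with CN=19.786 → S = 1500/37 ≈ 40.541 in
Initial abstraction Ia = S/5 = (1500/37)/5 = 300/37 ≈ 8.108 in

S = 1500/37 in ≈ 40.541 in; Ia = 300/37 in ≈ 8.108 in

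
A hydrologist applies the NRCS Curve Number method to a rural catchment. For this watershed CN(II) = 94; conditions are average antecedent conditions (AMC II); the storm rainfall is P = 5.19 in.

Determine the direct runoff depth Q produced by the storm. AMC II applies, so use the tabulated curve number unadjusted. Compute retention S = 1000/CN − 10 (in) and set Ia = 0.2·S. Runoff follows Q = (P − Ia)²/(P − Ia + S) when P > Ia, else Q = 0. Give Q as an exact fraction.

Average conditions: CN = 94 (no AMC adjustment).
Retention S: 1000/CN − 10 with CN=94.000 → S = 30/47 ≈ 0.638 in
Ia = 0.2S: 0.2·0.638 = 0.128 in (exactly 6/47)
Since P=5.190 > Ia=0.128: effective rainfall P−Ia = 23793/4700 in
Runoff Q = (P−Ia)²/(P−Ia+S) = (5.062)²/(5.062+0.638) = 62900761/13991900 ≈ 4.496 in

Q = 62900761/13991900 in ≈ 4.496 in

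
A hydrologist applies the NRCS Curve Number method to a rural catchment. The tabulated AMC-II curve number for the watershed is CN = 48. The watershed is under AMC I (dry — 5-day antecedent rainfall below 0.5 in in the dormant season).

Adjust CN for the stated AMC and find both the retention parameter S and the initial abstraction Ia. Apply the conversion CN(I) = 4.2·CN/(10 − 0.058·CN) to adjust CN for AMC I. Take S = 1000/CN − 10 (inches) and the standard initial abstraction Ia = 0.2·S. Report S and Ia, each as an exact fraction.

S = 1625/63 in ≈ 25.794 in; Ia = 325/63 in ≈ 5.159 in

Dry (AMC I): CN(I) = 4.2·48/(10 − 0.058·48) = (1008/5)/(902/125) = 12600/451 ≈ 27.938
S = 1000/(12600/451) − 10 = 1625/63 in ≈ 25.794 in
Initial abstraction Ia = S/5 = (1625/63)/5 = 325/63 ≈ 5.159 in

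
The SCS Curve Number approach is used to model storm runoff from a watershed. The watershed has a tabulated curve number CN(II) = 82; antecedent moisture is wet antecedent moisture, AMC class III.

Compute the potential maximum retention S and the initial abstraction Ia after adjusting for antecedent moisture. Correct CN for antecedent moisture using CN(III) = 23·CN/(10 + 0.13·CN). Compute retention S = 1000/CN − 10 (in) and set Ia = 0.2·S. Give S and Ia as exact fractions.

S = 900/943 in ≈ 0.954 in; Ia = 180/943 in ≈ 0.191 in

CN(III) from CN(II)=82: (23·82)/(10 + 0.13·82) = 94300/1033 ≈ 91.288
S = 1000/(94300/1033) − 10 = 900/943 in ≈ 0.954 in
Ia = 0.2·(900/943) = 180/943 in ≈ 0.191 in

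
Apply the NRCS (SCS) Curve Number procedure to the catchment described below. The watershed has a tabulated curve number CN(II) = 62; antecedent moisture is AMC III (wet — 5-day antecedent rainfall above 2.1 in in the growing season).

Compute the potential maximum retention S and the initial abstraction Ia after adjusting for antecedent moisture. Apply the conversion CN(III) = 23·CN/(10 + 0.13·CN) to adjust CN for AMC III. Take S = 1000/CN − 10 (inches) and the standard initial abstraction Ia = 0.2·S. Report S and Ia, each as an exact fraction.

Wet (AMC III): CN(III) = 23·62/(10 + 0.13·62) = 1426/(903/50) = 71300/903 ≈ 78.959
Retention S: 1000/CN − 10 with CN=78.959 → S = 1900/713 ≈ 2.665 in
Ia = 0.2·(1900/713) = 380/713 in ≈ 0.533 in

S = 1900/713 in ≈ 2.665 in; Ia = 380/713 in ≈ 0.533 in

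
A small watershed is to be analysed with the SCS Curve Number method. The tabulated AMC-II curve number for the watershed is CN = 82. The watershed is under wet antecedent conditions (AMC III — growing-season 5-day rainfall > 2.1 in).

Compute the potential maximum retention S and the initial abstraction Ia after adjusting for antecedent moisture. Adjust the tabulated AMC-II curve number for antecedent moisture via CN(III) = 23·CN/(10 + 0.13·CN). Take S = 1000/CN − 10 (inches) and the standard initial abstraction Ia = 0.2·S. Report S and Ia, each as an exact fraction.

S = 900/943 in ≈ 0.954 in; Ia = 180/943 in ≈ 0.191 in

CN(III) from CN(II)=82: (23·82)/(10 + 0.13·82) = 94300/1033 ≈ 91.288
Max retention: S = 1000/(94300/1033) − 10 = 900/943 in (≈ 0.954 in)
Initial abstraction Ia = S/5 = (900/943)/5 = 180/943 ≈ 0.191 in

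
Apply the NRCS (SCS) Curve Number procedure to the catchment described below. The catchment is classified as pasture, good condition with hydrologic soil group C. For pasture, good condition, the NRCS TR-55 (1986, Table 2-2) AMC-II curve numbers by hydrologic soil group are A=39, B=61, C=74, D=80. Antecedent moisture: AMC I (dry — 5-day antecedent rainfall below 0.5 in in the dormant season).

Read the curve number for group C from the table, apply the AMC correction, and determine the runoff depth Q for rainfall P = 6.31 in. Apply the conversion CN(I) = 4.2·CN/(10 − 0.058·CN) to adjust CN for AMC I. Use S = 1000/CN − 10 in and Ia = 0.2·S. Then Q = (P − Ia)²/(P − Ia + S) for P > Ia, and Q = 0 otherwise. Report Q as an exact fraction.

Q = 129806722369/78499299900 in ≈ 1.654 in

NRCS table: pasture, good condition, soil group C → CN(II) = 74
CN(I) from CN(II)=74: (4.2·74)/(10 − 0.058·74) = 77700/1427 ≈ 54.450
Max retention: S = 1000/(77700/1427) − 10 = 6500/777 in (≈ 8.366 in)
Initial abstraction Ia = S/5 = (6500/777)/5 = 1300/777 ≈ 1.673 in
Excess rainfall: 6.310 − 1.673 = 4.637 in; P > Ia so Q > 0
Q = (360287/77700)²/((360287/77700) + 6500/777) = (129806722369/6037290000)/(1010287/77700) = 129806722369/78499299900 in ≈ 1.654 in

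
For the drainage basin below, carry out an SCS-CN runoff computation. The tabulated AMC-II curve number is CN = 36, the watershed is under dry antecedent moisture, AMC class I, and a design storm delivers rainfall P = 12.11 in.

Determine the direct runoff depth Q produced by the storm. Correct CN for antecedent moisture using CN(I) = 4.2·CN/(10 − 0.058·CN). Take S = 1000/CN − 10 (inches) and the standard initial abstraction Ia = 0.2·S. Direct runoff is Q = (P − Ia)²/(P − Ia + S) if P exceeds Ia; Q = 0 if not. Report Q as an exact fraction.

Q = 4744316641/16421813100 in ≈ 0.289 in

Dry (AMC I): CN(I) = 4.2·36/(10 − 0.058·36) = (756/5)/(989/125) = 18900/989 ≈ 19.110
Max retention: S = 1000/(18900/989) − 10 = 8000/189 in (≈ 42.328 in)
Ia = 0.2·(8000/189) = 1600/189 in ≈ 8.466 in
Excess rainfall: 12.110 − 8.466 = 3.644 in; P > Ia so Q > 0
Runoff Q = (P−Ia)²/(P−Ia+S) = (3.644)²/(3.644+42.328) = 4744316641/16421813100 ≈ 0.289 in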